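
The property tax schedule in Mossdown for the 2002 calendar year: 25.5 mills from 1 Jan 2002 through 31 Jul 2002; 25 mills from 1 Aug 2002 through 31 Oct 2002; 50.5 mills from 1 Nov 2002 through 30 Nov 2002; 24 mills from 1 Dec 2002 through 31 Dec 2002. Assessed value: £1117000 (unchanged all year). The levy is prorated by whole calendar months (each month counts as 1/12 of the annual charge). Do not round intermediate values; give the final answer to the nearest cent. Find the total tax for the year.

£30531.33

1 Jan – 31 Jul 2002: 7 months at 25.5 mills → £1117000 × 2.55% × 7/12 = £16615.3750
1 Aug – 31 Oct 2002: 3 months at 25 mills → £1117000 × 2.5% × 3/12 = £6981.2500
1 Nov – 30 Nov 2002: 1 month at 50.5 mills → £1117000 × 5.05% × 1/12 = £4700.7083
1 Dec – 31 Dec 2002: 1 month at 24 mills → £1117000 × 2.4% × 1/12 = £2234.0000
Total = £30531.3333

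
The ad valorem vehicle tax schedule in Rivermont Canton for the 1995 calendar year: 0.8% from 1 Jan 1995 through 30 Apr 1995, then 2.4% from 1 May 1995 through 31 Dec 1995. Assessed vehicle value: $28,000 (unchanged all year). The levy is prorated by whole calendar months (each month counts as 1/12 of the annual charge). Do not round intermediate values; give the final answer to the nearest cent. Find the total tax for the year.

$522.67

1 Jan – 30 Apr 1995: 4 months at 0.8% → $28,000 × 0.8% × 4/12 = $74.6667
1 May – 31 Dec 1995: 8 months at 2.4% → $28,000 × 2.4% × 8/12 = $448.0000
Total = $522.6667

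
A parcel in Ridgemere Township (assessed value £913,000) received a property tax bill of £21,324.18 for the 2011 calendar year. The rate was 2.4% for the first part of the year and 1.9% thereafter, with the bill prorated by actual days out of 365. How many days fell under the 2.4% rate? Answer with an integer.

318 days

Let d = days at the first rate; then 365 − d days at the second rate.
£913,000 × [2.4%·d + 1.9%·(365−d)] / 365 = £21,324.18
Solving gives d = 318, so the new rate took effect on 15 November 2011.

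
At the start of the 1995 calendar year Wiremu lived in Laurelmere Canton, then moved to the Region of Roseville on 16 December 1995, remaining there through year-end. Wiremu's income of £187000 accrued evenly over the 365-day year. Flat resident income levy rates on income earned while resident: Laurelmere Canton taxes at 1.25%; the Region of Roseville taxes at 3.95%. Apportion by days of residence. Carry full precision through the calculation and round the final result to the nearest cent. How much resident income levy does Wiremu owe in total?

£2558.83

Laurelmere Canton, 1 January – 15 December 1995: 349 days → £187000 × 1.25% × 349/365 = £2235.0342
The Region of Roseville, 16 December – 31 December 1995: 16 days → £187000 × 3.95% × 16/365 = £323.7918
Total = £2558.8260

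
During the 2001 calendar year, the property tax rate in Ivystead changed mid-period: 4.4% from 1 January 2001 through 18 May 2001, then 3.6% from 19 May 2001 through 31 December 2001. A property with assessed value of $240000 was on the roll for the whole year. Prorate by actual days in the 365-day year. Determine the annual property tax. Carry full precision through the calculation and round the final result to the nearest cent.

$9365.92

1 January – 18 May 2001: 138 days at 4.4% → $240000 × 4.4% × 138/365 = $3992.5479
19 May – 31 December 2001: 227 days at 3.6% → $240000 × 3.6% × 227/365 = $5373.3699
Total = $9365.9178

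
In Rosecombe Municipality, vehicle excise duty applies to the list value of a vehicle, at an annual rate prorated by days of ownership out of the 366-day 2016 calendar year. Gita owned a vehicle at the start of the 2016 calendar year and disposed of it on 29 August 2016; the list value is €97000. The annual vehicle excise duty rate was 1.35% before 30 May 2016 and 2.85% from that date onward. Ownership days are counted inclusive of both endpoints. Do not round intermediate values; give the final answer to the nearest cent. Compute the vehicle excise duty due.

1 January – 29 May 2016: 150 days at 1.35% → €97000 × 1.35% × 150/366 = €536.6803
30 May – 29 August 2016: 92 days at 2.85% → €97000 × 2.85% × 92/366 = €694.9016
Total = €1231.5820

€1231.58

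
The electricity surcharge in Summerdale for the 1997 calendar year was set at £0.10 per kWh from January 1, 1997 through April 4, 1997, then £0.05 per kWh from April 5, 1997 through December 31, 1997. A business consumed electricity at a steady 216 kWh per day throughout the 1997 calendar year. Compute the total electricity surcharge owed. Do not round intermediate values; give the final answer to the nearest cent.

January 1 – April 4, 1997: 94 days × 216 kWh/day = 20,304 kWh at £0.10/kWh → £2,030.40
April 5 – December 31, 1997: 271 days × 216 kWh/day = 58,536 kWh at £0.05/kWh → £2,926.80

£4,957.20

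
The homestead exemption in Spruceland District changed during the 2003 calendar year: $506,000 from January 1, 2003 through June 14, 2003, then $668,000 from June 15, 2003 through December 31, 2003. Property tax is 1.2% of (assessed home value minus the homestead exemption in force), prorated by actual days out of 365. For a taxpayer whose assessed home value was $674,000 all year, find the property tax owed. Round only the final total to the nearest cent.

$950.79

January 1 – June 14, 2003: 165 days, exemption $506,000 → ($674,000 − $506,000) × 1.2% × 165/365 = $911.3425
June 15 – December 31, 2003: 200 days, exemption $668,000 → ($674,000 − $668,000) × 1.2% × 200/365 = $39.4521
Total = $950.7945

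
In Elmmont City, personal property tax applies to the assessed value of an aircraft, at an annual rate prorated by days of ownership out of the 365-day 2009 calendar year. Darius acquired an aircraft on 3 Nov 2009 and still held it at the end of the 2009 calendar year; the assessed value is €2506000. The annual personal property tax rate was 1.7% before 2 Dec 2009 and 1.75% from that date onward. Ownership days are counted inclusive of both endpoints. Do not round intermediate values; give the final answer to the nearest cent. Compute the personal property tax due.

3 Nov – 1 Dec 2009: 29 days at 1.7% → €2506000 × 1.7% × 29/365 = €3384.8164
2 Dec – 31 Dec 2009: 30 days at 1.75% → €2506000 × 1.75% × 30/365 = €3604.5205
Total = €6989.3370

€6989.34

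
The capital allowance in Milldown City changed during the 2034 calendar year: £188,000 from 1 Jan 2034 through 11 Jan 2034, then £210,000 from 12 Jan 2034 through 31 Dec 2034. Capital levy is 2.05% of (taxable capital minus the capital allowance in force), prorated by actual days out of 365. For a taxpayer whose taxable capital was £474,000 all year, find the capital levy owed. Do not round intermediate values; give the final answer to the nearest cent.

1 Jan – 11 Jan 2034: 11 days, exemption £188,000 → (£474,000 − £188,000) × 2.05% × 11/365 = £176.6932
12 Jan – 31 Dec 2034: 354 days, exemption £210,000 → (£474,000 − £210,000) × 2.05% × 354/365 = £5,248.8986
Total = £5,425.5918

£5,425.59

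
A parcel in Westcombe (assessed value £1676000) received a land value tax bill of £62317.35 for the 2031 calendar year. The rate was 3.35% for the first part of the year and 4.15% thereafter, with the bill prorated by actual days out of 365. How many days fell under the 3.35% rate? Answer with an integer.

Let d = days at the first rate; then 365 − d days at the second rate.
£1676000 × [3.35%·d + 4.15%·(365−d)] / 365 = £62317.35
Solving gives d = 197, so the new rate took effect on 17 July 2031.

197 days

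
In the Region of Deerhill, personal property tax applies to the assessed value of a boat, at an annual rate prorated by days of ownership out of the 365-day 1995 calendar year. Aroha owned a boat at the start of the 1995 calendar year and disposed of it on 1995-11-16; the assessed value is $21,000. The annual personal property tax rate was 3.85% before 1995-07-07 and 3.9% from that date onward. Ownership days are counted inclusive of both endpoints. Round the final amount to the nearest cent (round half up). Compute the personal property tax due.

1995-01-01 to 1995-07-06: 187 days at 3.85% → $21,000 × 3.85% × 187/365 = $414.2178
1995-07-07 to 1995-11-16: 133 days at 3.9% → $21,000 × 3.9% × 133/365 = $298.4301
Total = $712.6479

$712.65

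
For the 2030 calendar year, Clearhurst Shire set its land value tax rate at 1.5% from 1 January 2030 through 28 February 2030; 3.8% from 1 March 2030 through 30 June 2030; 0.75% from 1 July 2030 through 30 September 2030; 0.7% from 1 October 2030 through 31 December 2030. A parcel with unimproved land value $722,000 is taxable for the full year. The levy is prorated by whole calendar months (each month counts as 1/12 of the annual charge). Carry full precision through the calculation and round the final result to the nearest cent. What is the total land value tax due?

1 January – 28 February 2030: 2 months at 1.5% → $722,000 × 1.5% × 2/12 = $1,805.0000
1 March – 30 June 2030: 4 months at 3.8% → $722,000 × 3.8% × 4/12 = $9,145.3333
1 July – 30 September 2030: 3 months at 0.75% → $722,000 × 0.75% × 3/12 = $1,353.7500
1 October – 31 December 2030: 3 months at 0.7% → $722,000 × 0.7% × 3/12 = $1,263.5000
Total = $13,567.5833

$13,567.58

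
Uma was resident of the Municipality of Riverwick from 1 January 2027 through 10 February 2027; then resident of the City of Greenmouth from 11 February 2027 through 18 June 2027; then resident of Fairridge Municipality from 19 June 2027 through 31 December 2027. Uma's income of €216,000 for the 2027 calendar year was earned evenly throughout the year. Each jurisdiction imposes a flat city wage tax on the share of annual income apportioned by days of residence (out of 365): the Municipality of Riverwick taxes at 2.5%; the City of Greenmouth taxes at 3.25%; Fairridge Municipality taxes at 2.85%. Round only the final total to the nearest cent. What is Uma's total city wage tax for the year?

The Municipality of Riverwick, 1 January – 10 February 2027: 41 days → €216,000 × 2.5% × 41/365 = €606.5753
The City of Greenmouth, 11 February – 18 June 2027: 128 days → €216,000 × 3.25% × 128/365 = €2,461.8082
Fairridge Municipality, 19 June – 31 December 2027: 196 days → €216,000 × 2.85% × 196/365 = €3,305.6877
Total = €6,374.0712

€6,374.07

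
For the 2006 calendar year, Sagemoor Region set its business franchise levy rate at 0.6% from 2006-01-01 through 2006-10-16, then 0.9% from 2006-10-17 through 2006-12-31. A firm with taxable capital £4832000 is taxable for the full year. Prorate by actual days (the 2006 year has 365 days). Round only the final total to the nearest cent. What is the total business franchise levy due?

2006-01-01 to 2006-10-16: 289 days at 0.6% → £4832000 × 0.6% × 289/365 = £22955.3096
2006-10-17 to 2006-12-31: 76 days at 0.9% → £4832000 × 0.9% × 76/365 = £9055.0356
Total = £32010.3452

£32010.35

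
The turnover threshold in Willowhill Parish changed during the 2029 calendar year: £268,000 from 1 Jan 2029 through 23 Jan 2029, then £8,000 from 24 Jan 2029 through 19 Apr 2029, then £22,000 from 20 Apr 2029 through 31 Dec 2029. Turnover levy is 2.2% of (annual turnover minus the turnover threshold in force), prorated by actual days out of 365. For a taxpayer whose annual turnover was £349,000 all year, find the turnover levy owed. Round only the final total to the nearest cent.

1 Jan – 23 Jan 2029: 23 days, exemption £268,000 → (£349,000 − £268,000) × 2.2% × 23/365 = £112.2904
24 Jan – 19 Apr 2029: 86 days, exemption £8,000 → (£349,000 − £8,000) × 2.2% × 86/365 = £1,767.5945
20 Apr – 31 Dec 2029: 256 days, exemption £22,000 → (£349,000 − £22,000) × 2.2% × 256/365 = £5,045.6548
Total = £6,925.5397

£6,925.54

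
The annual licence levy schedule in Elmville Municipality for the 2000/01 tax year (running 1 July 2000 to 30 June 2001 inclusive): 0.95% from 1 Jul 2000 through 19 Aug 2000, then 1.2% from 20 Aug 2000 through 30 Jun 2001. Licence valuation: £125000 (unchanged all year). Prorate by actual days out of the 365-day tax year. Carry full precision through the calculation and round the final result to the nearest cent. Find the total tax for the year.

£1457.19

1 Jul – 19 Aug 2000: 50 days at 0.95% → £125000 × 0.95% × 50/365 = £162.6712
20 Aug 2000 – 30 Jun 2001: 315 days at 1.2% → £125000 × 1.2% × 315/365 = £1294.5205
Total = £1457.1918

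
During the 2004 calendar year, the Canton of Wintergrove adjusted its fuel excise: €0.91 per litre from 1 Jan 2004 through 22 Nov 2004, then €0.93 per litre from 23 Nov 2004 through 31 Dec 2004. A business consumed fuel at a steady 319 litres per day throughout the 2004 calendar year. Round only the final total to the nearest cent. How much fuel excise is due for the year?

€106494.96

1 Jan – 22 Nov 2004: 327 days × 319 litres/day = 104,313 litres at €0.91/litre → €94924.83
23 Nov – 31 Dec 2004: 39 days × 319 litres/day = 12,441 litres at €0.93/litre → €11570.13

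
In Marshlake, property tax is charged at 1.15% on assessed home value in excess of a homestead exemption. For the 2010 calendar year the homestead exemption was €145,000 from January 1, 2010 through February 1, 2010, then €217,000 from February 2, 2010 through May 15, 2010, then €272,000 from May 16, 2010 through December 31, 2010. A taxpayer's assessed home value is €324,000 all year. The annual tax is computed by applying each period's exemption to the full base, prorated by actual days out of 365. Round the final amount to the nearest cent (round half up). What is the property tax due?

€904.53

January 1 – February 1, 2010: 32 days, exemption €145,000 → (€324,000 − €145,000) × 1.15% × 32/365 = €180.4712
February 2 – May 15, 2010: 103 days, exemption €217,000 → (€324,000 − €217,000) × 1.15% × 103/365 = €347.2370
May 16 – December 31, 2010: 230 days, exemption €272,000 → (€324,000 − €272,000) × 1.15% × 230/365 = €376.8219
Total = €904.5301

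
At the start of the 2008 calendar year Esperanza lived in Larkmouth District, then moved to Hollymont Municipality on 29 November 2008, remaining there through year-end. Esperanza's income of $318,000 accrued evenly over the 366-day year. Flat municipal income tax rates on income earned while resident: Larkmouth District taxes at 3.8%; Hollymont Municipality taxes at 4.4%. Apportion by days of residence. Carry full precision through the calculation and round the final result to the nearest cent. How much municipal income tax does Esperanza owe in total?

$12,256.03

Larkmouth District, 1 January – 28 November 2008: 333 days → $318,000 × 3.8% × 333/366 = $10,994.4590
Hollymont Municipality, 29 November – 31 December 2008: 33 days → $318,000 × 4.4% × 33/366 = $1,261.5738
Total = $12,256.0328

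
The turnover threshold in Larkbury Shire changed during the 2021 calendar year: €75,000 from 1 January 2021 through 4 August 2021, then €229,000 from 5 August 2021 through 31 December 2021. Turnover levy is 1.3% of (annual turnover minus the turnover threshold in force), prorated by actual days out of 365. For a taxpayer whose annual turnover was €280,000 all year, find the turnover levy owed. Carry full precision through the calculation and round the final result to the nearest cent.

1 January – 4 August 2021: 216 days, exemption €75,000 → (€280,000 − €75,000) × 1.3% × 216/365 = €1,577.0959
5 August – 31 December 2021: 149 days, exemption €229,000 → (€280,000 − €229,000) × 1.3% × 149/365 = €270.6493
Total = €1,847.7452

€1,847.75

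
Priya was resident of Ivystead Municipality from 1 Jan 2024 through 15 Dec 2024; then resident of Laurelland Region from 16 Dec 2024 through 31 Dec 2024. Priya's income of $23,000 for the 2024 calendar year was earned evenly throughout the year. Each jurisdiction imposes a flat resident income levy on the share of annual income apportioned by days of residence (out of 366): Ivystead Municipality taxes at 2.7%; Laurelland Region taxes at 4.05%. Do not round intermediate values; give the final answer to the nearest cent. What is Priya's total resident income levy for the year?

$634.57

Ivystead Municipality, 1 Jan – 15 Dec 2024: 350 days → $23,000 × 2.7% × 350/366 = $593.8525
Laurelland Region, 16 Dec – 31 Dec 2024: 16 days → $23,000 × 4.05% × 16/366 = $40.7213
Total = $634.5738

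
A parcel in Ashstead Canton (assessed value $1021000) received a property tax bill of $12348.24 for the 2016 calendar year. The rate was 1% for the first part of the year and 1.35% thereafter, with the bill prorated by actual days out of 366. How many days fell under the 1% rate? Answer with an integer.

Let d = days at the first rate; then 366 − d days at the second rate.
$1021000 × [1%·d + 1.35%·(366−d)] / 366 = $12348.24
Solving gives d = 147, so the new rate took effect on 27 May 2016.

147 days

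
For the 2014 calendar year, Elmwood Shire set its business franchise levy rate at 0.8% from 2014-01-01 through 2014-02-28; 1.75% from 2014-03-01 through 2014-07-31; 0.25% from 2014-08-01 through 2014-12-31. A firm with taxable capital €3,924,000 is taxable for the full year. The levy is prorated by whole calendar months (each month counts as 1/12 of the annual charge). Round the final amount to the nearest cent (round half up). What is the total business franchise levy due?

€37,932.00

2014-01-01 to 2014-02-28: 2 months at 0.8% → €3,924,000 × 0.8% × 2/12 = €5,232.0000
2014-03-01 to 2014-07-31: 5 months at 1.75% → €3,924,000 × 1.75% × 5/12 = €28,612.5000
2014-08-01 to 2014-12-31: 5 months at 0.25% → €3,924,000 × 0.25% × 5/12 = €4,087.5000
Total = €37,932.0000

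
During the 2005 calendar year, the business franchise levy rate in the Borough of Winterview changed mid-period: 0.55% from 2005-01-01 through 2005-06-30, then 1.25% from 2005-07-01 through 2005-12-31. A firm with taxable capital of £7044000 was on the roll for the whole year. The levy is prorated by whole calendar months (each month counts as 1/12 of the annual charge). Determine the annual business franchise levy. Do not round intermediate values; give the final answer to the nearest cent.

2005-01-01 to 2005-06-30: 6 months at 0.55% → £7044000 × 0.55% × 6/12 = £19371.0000
2005-07-01 to 2005-12-31: 6 months at 1.25% → £7044000 × 1.25% × 6/12 = £44025.0000
Total = £63396.0000

£63396.00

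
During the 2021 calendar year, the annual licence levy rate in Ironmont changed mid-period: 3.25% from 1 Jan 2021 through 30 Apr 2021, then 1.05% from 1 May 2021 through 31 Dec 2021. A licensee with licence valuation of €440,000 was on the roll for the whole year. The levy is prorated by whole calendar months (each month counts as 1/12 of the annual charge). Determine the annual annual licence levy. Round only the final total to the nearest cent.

€7,846.67

1 Jan – 30 Apr 2021: 4 months at 3.25% → €440,000 × 3.25% × 4/12 = €4,766.6667
1 May – 31 Dec 2021: 8 months at 1.05% → €440,000 × 1.05% × 8/12 = €3,080.0000
Total = €7,846.6667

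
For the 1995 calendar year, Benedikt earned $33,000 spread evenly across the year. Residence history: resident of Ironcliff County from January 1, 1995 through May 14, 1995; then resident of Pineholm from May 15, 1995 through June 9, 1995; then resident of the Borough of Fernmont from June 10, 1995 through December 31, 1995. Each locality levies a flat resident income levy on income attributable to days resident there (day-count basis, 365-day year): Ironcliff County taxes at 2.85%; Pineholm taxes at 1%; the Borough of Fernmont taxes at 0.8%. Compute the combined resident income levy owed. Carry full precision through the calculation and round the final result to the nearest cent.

$517.06

Ironcliff County, January 1 – May 14, 1995: 134 days → $33,000 × 2.85% × 134/365 = $345.2795
Pineholm, May 15 – June 9, 1995: 26 days → $33,000 × 1% × 26/365 = $23.5068
The Borough of Fernmont, June 10 – December 31, 1995: 205 days → $33,000 × 0.8% × 205/365 = $148.2740
Total = $517.0603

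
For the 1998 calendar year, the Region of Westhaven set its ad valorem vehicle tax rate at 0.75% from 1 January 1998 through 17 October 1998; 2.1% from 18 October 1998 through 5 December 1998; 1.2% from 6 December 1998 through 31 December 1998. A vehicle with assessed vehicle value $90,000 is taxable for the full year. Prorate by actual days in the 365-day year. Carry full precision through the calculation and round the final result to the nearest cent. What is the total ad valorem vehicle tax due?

1 January – 17 October 1998: 290 days at 0.75% → $90,000 × 0.75% × 290/365 = $536.3014
18 October – 5 December 1998: 49 days at 2.1% → $90,000 × 2.1% × 49/365 = $253.7260
6 December – 31 December 1998: 26 days at 1.2% → $90,000 × 1.2% × 26/365 = $76.9315
Total = $866.9589

$866.96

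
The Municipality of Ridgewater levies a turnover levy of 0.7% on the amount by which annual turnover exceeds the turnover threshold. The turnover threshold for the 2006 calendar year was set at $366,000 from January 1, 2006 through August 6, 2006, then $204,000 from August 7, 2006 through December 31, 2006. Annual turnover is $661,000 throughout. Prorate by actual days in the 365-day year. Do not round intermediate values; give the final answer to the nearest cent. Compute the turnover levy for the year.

$2,521.71

January 1 – August 6, 2006: 218 days, exemption $366,000 → ($661,000 − $366,000) × 0.7% × 218/365 = $1,233.3425
August 7 – December 31, 2006: 147 days, exemption $204,000 → ($661,000 − $204,000) × 0.7% × 147/365 = $1,288.3644
Total = $2,521.7068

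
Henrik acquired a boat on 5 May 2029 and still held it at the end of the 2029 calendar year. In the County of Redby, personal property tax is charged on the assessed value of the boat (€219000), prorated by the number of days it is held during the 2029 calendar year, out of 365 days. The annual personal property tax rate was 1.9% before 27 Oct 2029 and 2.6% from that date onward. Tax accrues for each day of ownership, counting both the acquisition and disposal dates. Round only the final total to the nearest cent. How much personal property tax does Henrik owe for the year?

5 May – 26 Oct 2029: 175 days at 1.9% → €219000 × 1.9% × 175/365 = €1995.0000
27 Oct – 31 Dec 2029: 66 days at 2.6% → €219000 × 2.6% × 66/365 = €1029.6000
Total = €3024.6000

€3024.60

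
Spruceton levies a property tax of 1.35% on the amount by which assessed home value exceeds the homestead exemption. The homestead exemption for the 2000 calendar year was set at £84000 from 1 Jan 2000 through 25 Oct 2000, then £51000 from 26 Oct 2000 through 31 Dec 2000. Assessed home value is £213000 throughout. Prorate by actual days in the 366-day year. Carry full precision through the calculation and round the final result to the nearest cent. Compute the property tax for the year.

£1823.05

1 Jan – 25 Oct 2000: 299 days, exemption £84000 → (£213000 − £84000) × 1.35% × 299/366 = £1422.7008
26 Oct – 31 Dec 2000: 67 days, exemption £51000 → (£213000 − £51000) × 1.35% × 67/366 = £400.3525
Total = £1823.0533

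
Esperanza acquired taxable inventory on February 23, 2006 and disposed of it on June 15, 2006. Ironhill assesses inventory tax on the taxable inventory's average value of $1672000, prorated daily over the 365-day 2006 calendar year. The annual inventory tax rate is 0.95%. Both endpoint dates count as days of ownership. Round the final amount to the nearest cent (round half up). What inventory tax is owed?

Days held (February 23 – June 15, 2006): 113 out of 365
Tax = $1672000 × 0.95% × 113/365 = $4917.5123

$4917.51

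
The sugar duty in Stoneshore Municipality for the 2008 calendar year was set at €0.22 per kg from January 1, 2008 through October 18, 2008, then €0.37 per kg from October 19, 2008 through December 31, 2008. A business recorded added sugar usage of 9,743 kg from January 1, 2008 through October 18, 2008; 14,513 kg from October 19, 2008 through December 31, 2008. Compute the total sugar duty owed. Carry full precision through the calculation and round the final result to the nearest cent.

€7,513.27

January 1 – October 18, 2008: 9,743 kg at €0.22/kg → €2,143.46
October 19 – December 31, 2008: 14,513 kg at €0.37/kg → €5,369.81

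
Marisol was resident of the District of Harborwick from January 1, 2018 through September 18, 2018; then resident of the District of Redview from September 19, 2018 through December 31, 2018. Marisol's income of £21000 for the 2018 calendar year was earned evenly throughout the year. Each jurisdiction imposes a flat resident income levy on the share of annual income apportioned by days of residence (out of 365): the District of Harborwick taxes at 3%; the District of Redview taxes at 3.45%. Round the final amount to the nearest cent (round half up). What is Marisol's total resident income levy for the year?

£656.93

The District of Harborwick, January 1 – September 18, 2018: 261 days → £21000 × 3% × 261/365 = £450.4932
The District of Redview, September 19 – December 31, 2018: 104 days → £21000 × 3.45% × 104/365 = £206.4329
Total = £656.9260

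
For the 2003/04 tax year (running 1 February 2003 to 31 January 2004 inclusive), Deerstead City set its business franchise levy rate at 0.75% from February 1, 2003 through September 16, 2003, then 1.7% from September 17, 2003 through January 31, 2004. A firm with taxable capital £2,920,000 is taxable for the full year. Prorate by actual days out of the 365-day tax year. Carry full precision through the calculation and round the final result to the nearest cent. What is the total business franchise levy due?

February 1 – September 16, 2003: 228 days at 0.75% → £2,920,000 × 0.75% × 228/365 = £13,680.0000
September 17, 2003 – January 31, 2004: 137 days at 1.7% → £2,920,000 × 1.7% × 137/365 = £18,632.0000
Total = £32,312.0000

£32,312.00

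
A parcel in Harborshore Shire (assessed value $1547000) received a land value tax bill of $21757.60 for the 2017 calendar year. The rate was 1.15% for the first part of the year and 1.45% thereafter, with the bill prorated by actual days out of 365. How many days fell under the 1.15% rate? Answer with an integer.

Let d = days at the first rate; then 365 − d days at the second rate.
$1547000 × [1.15%·d + 1.45%·(365−d)] / 365 = $21757.60
Solving gives d = 53, so the new rate took effect on 23 Feb 2017.

53 days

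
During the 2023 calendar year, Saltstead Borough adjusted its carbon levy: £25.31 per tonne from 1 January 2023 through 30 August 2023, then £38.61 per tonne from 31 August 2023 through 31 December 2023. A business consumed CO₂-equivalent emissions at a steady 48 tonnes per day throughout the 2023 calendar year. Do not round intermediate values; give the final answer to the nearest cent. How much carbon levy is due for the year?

1 January – 30 August 2023: 242 days × 48 tonnes/day = 11,616 tonnes at £25.31/tonne → £294,000.96
31 August – 31 December 2023: 123 days × 48 tonnes/day = 5,904 tonnes at £38.61/tonne → £227,953.44

£521,954.40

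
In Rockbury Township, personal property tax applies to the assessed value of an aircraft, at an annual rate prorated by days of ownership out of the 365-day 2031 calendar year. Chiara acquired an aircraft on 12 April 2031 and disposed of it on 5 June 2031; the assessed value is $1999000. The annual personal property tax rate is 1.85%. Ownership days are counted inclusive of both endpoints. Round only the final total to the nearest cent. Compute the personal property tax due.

Days held (12 April – 5 June 2031): 55 out of 365
Tax = $1999000 × 1.85% × 55/365 = $5572.5548

$5572.55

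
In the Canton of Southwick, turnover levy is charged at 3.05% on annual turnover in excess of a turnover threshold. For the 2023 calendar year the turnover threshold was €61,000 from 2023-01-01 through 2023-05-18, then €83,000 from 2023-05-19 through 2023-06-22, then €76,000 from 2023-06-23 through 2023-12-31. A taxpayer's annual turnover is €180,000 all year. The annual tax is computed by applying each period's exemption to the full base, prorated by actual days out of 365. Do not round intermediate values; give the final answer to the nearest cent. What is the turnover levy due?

2023-01-01 to 2023-05-18: 138 days, exemption €61,000 → (€180,000 − €61,000) × 3.05% × 138/365 = €1,372.2493
2023-05-19 to 2023-06-22: 35 days, exemption €83,000 → (€180,000 − €83,000) × 3.05% × 35/365 = €283.6918
2023-06-23 to 2023-12-31: 192 days, exemption €76,000 → (€180,000 − €76,000) × 3.05% × 192/365 = €1,668.5589
Total = €3,324.5000

€3,324.50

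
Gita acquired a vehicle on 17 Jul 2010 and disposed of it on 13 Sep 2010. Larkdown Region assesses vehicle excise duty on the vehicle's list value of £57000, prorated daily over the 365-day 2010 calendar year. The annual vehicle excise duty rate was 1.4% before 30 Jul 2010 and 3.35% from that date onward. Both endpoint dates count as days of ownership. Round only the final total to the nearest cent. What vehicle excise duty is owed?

£269.07

17 Jul – 29 Jul 2010: 13 days at 1.4% → £57000 × 1.4% × 13/365 = £28.4219
30 Jul – 13 Sep 2010: 46 days at 3.35% → £57000 × 3.35% × 46/365 = £240.6493
Total = £269.0712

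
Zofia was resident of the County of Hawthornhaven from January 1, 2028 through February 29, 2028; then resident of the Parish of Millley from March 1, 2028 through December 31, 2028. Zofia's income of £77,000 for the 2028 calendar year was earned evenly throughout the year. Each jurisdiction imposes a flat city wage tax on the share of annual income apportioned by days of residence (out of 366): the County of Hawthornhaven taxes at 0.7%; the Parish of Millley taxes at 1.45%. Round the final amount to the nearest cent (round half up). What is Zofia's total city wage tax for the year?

The County of Hawthornhaven, January 1 – February 29, 2028: 60 days → £77,000 × 0.7% × 60/366 = £88.3607
The Parish of Millley, March 1 – December 31, 2028: 306 days → £77,000 × 1.45% × 306/366 = £933.4672
Total = £1,021.8279

£1,021.83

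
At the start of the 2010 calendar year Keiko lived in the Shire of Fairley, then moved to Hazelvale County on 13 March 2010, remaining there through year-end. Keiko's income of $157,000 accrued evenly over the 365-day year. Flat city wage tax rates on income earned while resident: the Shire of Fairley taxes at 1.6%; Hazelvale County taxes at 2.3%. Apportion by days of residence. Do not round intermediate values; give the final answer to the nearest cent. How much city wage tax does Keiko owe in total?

The Shire of Fairley, 1 January – 12 March 2010: 71 days → $157,000 × 1.6% × 71/365 = $488.6356
Hazelvale County, 13 March – 31 December 2010: 294 days → $157,000 × 2.3% × 294/365 = $2,908.5863
Total = $3,397.2219

$3,397.22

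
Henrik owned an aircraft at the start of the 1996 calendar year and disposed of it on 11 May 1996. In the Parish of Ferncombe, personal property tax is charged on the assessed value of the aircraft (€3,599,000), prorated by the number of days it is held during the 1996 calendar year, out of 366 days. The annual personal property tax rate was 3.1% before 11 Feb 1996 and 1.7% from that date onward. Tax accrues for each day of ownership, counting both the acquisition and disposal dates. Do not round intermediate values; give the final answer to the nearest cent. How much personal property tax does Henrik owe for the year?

1 Jan – 10 Feb 1996: 41 days at 3.1% → €3,599,000 × 3.1% × 41/366 = €12,498.1667
11 Feb – 11 May 1996: 91 days at 1.7% → €3,599,000 × 1.7% × 91/366 = €15,212.1667
Total = €27,710.3333

€27,710.33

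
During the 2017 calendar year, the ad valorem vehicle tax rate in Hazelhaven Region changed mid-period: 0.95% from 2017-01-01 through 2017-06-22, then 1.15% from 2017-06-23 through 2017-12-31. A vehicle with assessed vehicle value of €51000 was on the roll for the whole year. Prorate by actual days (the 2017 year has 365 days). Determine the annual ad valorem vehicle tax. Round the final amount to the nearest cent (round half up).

€538.15

2017-01-01 to 2017-06-22: 173 days at 0.95% → €51000 × 0.95% × 173/365 = €229.6397
2017-06-23 to 2017-12-31: 192 days at 1.15% → €51000 × 1.15% × 192/365 = €308.5151
Total = €538.1548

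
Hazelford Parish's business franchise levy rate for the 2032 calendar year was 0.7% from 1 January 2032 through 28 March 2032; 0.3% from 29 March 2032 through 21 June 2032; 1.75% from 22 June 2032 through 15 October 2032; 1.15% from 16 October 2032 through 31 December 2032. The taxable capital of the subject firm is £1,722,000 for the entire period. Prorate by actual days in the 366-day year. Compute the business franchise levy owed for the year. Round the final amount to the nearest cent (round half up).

£17,815.17

1 January – 28 March 2032: 88 days at 0.7% → £1,722,000 × 0.7% × 88/366 = £2,898.2295
29 March – 21 June 2032: 85 days at 0.3% → £1,722,000 × 0.3% × 85/366 = £1,199.7541
22 June – 15 October 2032: 116 days at 1.75% → £1,722,000 × 1.75% × 116/366 = £9,550.9836
16 October – 31 December 2032: 77 days at 1.15% → £1,722,000 × 1.15% × 77/366 = £4,166.2049
Total = £17,815.1721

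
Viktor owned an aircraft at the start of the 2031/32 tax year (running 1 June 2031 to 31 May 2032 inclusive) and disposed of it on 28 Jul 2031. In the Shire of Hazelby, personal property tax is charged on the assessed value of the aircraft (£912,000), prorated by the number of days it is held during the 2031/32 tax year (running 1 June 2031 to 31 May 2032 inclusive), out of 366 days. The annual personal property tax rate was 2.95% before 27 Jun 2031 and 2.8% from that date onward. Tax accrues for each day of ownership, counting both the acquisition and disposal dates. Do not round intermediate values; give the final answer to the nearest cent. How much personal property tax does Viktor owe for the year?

1 Jun – 26 Jun 2031: 26 days at 2.95% → £912,000 × 2.95% × 26/366 = £1,911.2131
27 Jun – 28 Jul 2031: 32 days at 2.8% → £912,000 × 2.8% × 32/366 = £2,232.6557
Total = £4,143.8689

£4,143.87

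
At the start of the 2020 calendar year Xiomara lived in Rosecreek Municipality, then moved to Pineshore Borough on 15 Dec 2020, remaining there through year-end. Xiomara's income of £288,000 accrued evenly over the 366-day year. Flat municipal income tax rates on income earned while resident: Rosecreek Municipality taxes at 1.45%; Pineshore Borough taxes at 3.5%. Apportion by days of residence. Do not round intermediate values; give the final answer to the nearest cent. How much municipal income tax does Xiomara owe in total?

£4,450.23

Rosecreek Municipality, 1 Jan – 14 Dec 2020: 349 days → £288,000 × 1.45% × 349/366 = £3,982.0328
Pineshore Borough, 15 Dec – 31 Dec 2020: 17 days → £288,000 × 3.5% × 17/366 = £468.1967
Total = £4,450.2295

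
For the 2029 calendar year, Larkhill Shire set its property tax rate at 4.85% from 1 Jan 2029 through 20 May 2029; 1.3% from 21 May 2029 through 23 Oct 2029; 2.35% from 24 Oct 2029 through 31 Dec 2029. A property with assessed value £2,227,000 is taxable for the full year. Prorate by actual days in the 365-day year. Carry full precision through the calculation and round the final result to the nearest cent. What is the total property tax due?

£63,695.25

1 Jan – 20 May 2029: 140 days at 4.85% → £2,227,000 × 4.85% × 140/365 = £41,428.3014
21 May – 23 Oct 2029: 156 days at 1.3% → £2,227,000 × 1.3% × 156/365 = £12,373.5781
24 Oct – 31 Dec 2029: 69 days at 2.35% → £2,227,000 × 2.35% × 69/365 = £9,893.3712
Total = £63,695.2507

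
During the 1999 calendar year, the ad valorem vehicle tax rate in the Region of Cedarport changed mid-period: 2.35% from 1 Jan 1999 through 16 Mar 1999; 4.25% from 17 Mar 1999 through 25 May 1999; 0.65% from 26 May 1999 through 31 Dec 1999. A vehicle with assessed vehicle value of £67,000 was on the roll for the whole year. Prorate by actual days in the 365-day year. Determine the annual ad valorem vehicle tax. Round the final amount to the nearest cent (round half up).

1 Jan – 16 Mar 1999: 75 days at 2.35% → £67,000 × 2.35% × 75/365 = £323.5274
17 Mar – 25 May 1999: 70 days at 4.25% → £67,000 × 4.25% × 70/365 = £546.0959
26 May – 31 Dec 1999: 220 days at 0.65% → £67,000 × 0.65% × 220/365 = £262.4932
Total = £1,132.1164

£1,132.12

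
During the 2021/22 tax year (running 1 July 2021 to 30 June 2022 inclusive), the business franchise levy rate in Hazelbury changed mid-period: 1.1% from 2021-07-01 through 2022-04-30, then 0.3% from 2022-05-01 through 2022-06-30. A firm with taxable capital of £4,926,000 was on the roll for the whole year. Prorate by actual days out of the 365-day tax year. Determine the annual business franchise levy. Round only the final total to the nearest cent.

£47,600.01

2021-07-01 to 2022-04-30: 304 days at 1.1% → £4,926,000 × 1.1% × 304/365 = £45,130.2575
2022-05-01 to 2022-06-30: 61 days at 0.3% → £4,926,000 × 0.3% × 61/365 = £2,469.7479
Total = £47,600.0055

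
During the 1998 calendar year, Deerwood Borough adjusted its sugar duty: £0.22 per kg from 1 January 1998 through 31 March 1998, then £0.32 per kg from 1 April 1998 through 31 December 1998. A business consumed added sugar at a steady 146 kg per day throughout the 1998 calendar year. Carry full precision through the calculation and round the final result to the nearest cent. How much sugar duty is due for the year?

1 January – 31 March 1998: 90 days × 146 kg/day = 13,140 kg at £0.22/kg → £2,890.80
1 April – 31 December 1998: 275 days × 146 kg/day = 40,150 kg at £0.32/kg → £12,848.00

£15,738.80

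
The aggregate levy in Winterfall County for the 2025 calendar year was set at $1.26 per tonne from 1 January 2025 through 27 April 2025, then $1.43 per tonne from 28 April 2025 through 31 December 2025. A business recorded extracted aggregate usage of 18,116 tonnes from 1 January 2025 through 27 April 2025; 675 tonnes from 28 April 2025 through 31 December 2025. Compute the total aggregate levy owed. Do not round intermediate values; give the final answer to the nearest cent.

1 January – 27 April 2025: 18,116 tonnes at $1.26/tonne → $22,826.16
28 April – 31 December 2025: 675 tonnes at $1.43/tonne → $965.25

$23,791.41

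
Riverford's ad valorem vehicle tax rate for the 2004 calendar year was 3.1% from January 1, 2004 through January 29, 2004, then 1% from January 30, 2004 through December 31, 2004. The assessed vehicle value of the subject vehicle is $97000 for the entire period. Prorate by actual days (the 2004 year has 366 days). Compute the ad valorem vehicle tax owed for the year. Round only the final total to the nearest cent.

$1131.40

January 1 – January 29, 2004: 29 days at 3.1% → $97000 × 3.1% × 29/366 = $238.2596
January 30 – December 31, 2004: 337 days at 1% → $97000 × 1% × 337/366 = $893.1421
Total = $1131.4016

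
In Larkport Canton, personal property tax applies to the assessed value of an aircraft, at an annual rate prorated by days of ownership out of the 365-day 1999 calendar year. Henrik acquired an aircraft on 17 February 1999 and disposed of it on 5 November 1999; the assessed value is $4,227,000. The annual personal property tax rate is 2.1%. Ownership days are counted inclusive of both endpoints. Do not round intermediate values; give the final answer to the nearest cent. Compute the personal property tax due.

Days held (17 February – 5 November 1999): 262 out of 365
Tax = $4,227,000 × 2.1% × 262/365 = $63,717.6822

$63,717.68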